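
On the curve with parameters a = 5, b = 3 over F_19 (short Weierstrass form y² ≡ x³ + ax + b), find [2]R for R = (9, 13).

tangent at (9, 13): λ = (3·9² + 5)/(2·13) ≡ 1/7. 7⁻¹ ≡ 11 (mod 19), so λ ≡ 1·11 ≡ 11.
  x = λ² - 9 - 9 = 121 - 18 ≡ 8; y = λ·(9 - 8) - 13 ≡ 17. → (8, 17)

(8, 17)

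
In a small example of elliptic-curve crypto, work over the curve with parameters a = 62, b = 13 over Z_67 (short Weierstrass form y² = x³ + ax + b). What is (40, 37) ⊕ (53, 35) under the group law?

(66, 34)

(40, 37) + (53, 35). λ = (35 - 37)/(53 - 40) ≡ 65/13 mod 67. 13⁻¹ ≡ 31 (mod 67), so λ ≡ 5.
  x = λ² - 40 - 53 = 25 - 93 ≡ 66; y = λ·(40 - 66) - 37 ≡ 34. → (66, 34)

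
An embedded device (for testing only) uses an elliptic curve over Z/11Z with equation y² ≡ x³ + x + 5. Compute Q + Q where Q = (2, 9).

tangent at (2, 9): λ = (3·2² + 1)/(2·9) ≡ 2/7. 7⁻¹ ≡ 8 (mod 11), so λ ≡ 2·8 ≡ 5.
  x = λ² - 2 - 2 = 25 - 4 ≡ 10; y = λ·(2 - 10) - 9 ≡ 6. → (10, 6)

(10, 6)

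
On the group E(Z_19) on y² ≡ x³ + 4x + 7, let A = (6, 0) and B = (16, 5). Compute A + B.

(2, 2)

(6, 0) + (16, 5). λ = (5 - 0)/(16 - 6) ≡ 5/10 mod 19. 10⁻¹ ≡ 2 (mod 19) since 10·2 = 20 ≡ 1, so λ ≡ 10.
  x = λ² - 6 - 16 = 100 - 22 ≡ 2; y = λ·(6 - 2) - 0 ≡ 2. → (2, 2)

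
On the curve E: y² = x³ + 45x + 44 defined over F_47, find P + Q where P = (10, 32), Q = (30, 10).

(35, 19)

(10, 32) + (30, 10). λ = (10 - 32)/(30 - 10) ≡ 25/20 mod 47. 20⁻¹ ≡ 40 (mod 47), so λ ≡ 13.
  x = λ² - 10 - 30 = 169 - 40 ≡ 35; y = λ·(10 - 35) - 32 ≡ 19. → (35, 19)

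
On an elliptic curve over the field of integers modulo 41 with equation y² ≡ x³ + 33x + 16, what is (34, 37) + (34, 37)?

(18, 13)

tangent at (34, 37): λ = (3·34² + 33)/(2·37) ≡ 16/33. 33⁻¹ ≡ 5 (mod 41), so λ ≡ 16·5 ≡ 39.
  x = λ² - 34 - 34 = 1521 - 68 ≡ 18; y = λ·(34 - 18) - 37 ≡ 13. → (18, 13)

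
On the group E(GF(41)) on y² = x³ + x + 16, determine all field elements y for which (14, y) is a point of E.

x³ + 1x + 16 = 2774 ≡ 27 (mod 41).
27 is a non-residue mod 41; no y exists.

none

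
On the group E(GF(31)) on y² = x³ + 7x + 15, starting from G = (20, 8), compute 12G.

(7, 2)

Double-and-add on 12 = (1100)₂. Start with G = (20, 8) for the leading 1-bit.
double: tangent at (20, 8): λ = (3·20² + 7)/(2·8) ≡ 29/16. 16⁻¹ ≡ 2 (mod 31) since 16·2 = 32 ≡ 1, so λ ≡ 29·2 ≡ 27.
  x = λ² - 20 - 20 = 729 - 40 ≡ 7; y = λ·(20 - 7) - 8 ≡ 2. → (7, 2)
add G: (7, 2) + (20, 8). λ = (8 - 2)/(20 - 7) ≡ 6/13 mod 31. 13⁻¹ ≡ 12 (mod 31), so λ ≡ 10.
  x = λ² - 7 - 20 = 100 - 27 ≡ 11; y = λ·(7 - 11) - 2 ≡ 20. → (11, 20)
double: tangent at (11, 20): λ = (3·11² + 7)/(2·20) ≡ 29/9. 9⁻¹ ≡ 7 (mod 31) since 9·7 = 63 ≡ 1, so λ ≡ 29·7 ≡ 17.
  x = λ² - 11 - 11 = 289 - 22 ≡ 19; y = λ·(11 - 19) - 20 ≡ 30. → (19, 30)
double: tangent at (19, 30): λ = (3·19² + 7)/(2·30) ≡ 5/29. 29⁻¹ ≡ 15 (mod 31), so λ ≡ 5·15 ≡ 13.
  x = λ² - 19 - 19 = 169 - 38 ≡ 7; y = λ·(19 - 7) - 30 ≡ 2. → (7, 2)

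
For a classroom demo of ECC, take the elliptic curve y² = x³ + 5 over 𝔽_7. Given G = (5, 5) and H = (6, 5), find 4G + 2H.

First 4G:
Repeated addition: build up to 4G.
2G: tangent at (5, 5): λ = (3·5² + 0)/(2·5) ≡ 5/3. 3⁻¹ ≡ 5 (mod 7) since 3·5 = 15 ≡ 1, so λ ≡ 5·5 ≡ 4.
  x = λ² - 5 - 5 = 16 - 10 ≡ 6; y = λ·(5 - 6) - 5 ≡ 5. → (6, 5)
3G: (6, 5) + (5, 5). λ = (5 - 5)/(5 - 6) ≡ 0/6 mod 7. 6⁻¹ ≡ 6 (mod 7) since 6·6 = 36 ≡ 1, so λ ≡ 0.
  x = λ² - 6 - 5 = 0 - 11 ≡ 3; y = λ·(6 - 3) - 5 ≡ 2. → (3, 2)
4G: (3, 2) + (5, 5). λ = (5 - 2)/(5 - 3) ≡ 3/2 mod 7. 2⁻¹ ≡ 4 (mod 7) since 2·4 = 8 ≡ 1, so λ ≡ 5.
  x = λ² - 3 - 5 = 25 - 8 ≡ 3; y = λ·(3 - 3) - 2 ≡ 5. → (3, 5)
4G = (3, 5).
Next 2H:
Repeated addition: build up to 2H.
2H: tangent at (6, 5): λ = (3·6² + 0)/(2·5) ≡ 3/3. 3⁻¹ ≡ 5 (mod 7), so λ ≡ 3·5 ≡ 1.
  x = λ² - 6 - 6 = 1 - 12 ≡ 3; y = λ·(6 - 3) - 5 ≡ 5. → (3, 5)
2H = (3, 5).
Finally 4G + 2H:
tangent at (3, 5): λ = (3·3² + 0)/(2·5) ≡ 6/3. 3⁻¹ ≡ 5 (mod 7), so λ ≡ 6·5 ≡ 2.
  x = λ² - 3 - 3 = 4 - 6 ≡ 5; y = λ·(3 - 5) - 5 ≡ 5. → (5, 5)

(5, 5)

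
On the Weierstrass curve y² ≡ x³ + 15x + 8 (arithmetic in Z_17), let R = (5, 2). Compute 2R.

tangent at (5, 2): λ = (3·5² + 15)/(2·2) ≡ 5/4. 4⁻¹ ≡ 13 (mod 17) since 4·13 = 52 ≡ 1, so λ ≡ 5·13 ≡ 14.
  x = λ² - 5 - 5 = 196 - 10 ≡ 16; y = λ·(5 - 16) - 2 ≡ 14. → (16, 14)

(16, 14)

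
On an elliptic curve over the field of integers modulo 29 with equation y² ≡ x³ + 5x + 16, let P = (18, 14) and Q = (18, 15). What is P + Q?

O

The two points share x = 18 and their y-coordinates satisfy 14 + 15 ≡ 0 (mod 29), so they are inverses. Their sum is O.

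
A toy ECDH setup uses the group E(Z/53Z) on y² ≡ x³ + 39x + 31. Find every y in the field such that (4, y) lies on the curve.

none

x³ + 39x + 31 = 251 ≡ 39 (mod 53).
39 is a non-residue mod 53; no y exists.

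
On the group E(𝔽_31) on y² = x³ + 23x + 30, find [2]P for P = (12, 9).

(23, 4)

tangent at (12, 9): λ = (3·12² + 23)/(2·9) ≡ 21/18. 18⁻¹ ≡ 19 (mod 31) since 18·19 = 342 ≡ 1, so λ ≡ 21·19 ≡ 27.
  x = λ² - 12 - 12 = 729 - 24 ≡ 23; y = λ·(12 - 23) - 9 ≡ 4. → (23, 4)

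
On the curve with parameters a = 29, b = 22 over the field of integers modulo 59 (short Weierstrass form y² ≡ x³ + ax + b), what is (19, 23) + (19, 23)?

(33, 49)

tangent at (19, 23): λ = (3·19² + 29)/(2·23) ≡ 50/46. 46⁻¹ ≡ 9 (mod 59), so λ ≡ 50·9 ≡ 37.
  x = λ² - 19 - 19 = 1369 - 38 ≡ 33; y = λ·(19 - 33) - 23 ≡ 49. → (33, 49)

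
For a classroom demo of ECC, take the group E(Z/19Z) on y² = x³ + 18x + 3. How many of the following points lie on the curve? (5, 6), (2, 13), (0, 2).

0

(5, 6): 6² ≡ 17, rhs ≡ 9 → off.
(2, 13): 13² ≡ 17, rhs ≡ 9 → off.
(0, 2): 2² ≡ 4, rhs ≡ 3 → off.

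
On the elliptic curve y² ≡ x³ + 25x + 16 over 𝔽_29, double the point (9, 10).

tangent at (9, 10): λ = (3·9² + 25)/(2·10) ≡ 7/20. 20⁻¹ ≡ 16 (mod 29) since 20·16 = 320 ≡ 1, so λ ≡ 7·16 ≡ 25.
  x = λ² - 9 - 9 = 625 - 18 ≡ 27; y = λ·(9 - 27) - 10 ≡ 4. → (27, 4)

(27, 4)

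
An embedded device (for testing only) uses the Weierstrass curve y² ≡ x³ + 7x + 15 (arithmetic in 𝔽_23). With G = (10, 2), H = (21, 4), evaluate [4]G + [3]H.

First 4G:
Repeated addition: build up to 4G.
2G: tangent at (10, 2): λ = (3·10² + 7)/(2·2) ≡ 8/4. 4⁻¹ ≡ 6 (mod 23) since 4·6 = 24 ≡ 1, so λ ≡ 8·6 ≡ 2.
  x = λ² - 10 - 10 = 4 - 20 ≡ 7; y = λ·(10 - 7) - 2 ≡ 4. → (7, 4)
3G: (7, 4) + (10, 2). λ = (2 - 4)/(10 - 7) ≡ 21/3 mod 23. 3⁻¹ ≡ 8 (mod 23) since 3·8 = 24 ≡ 1, so λ ≡ 7.
  x = λ² - 7 - 10 = 49 - 17 ≡ 9; y = λ·(7 - 9) - 4 ≡ 5. → (9, 5)
4G: (9, 5) + (10, 2). λ = (2 - 5)/(10 - 9) ≡ 20/1 mod 23. 1⁻¹ ≡ 1 (mod 23), so λ ≡ 20.
  x = λ² - 9 - 10 = 400 - 19 ≡ 13; y = λ·(9 - 13) - 5 ≡ 7. → (13, 7)
4G = (13, 7).
Next 3H:
Repeated addition: build up to 3H.
2H: tangent at (21, 4): λ = (3·21² + 7)/(2·4) ≡ 19/8. 8⁻¹ ≡ 3 (mod 23), so λ ≡ 19·3 ≡ 11.
  x = λ² - 21 - 21 = 121 - 42 ≡ 10; y = λ·(21 - 10) - 4 ≡ 2. → (10, 2)
3H: (10, 2) + (21, 4). λ = (4 - 2)/(21 - 10) ≡ 2/11 mod 23. 11⁻¹ ≡ 21 (mod 23), so λ ≡ 19.
  x = λ² - 10 - 21 = 361 - 31 ≡ 8; y = λ·(10 - 8) - 2 ≡ 13. → (8, 13)
3H = (8, 13).
Finally 4G + 3H:
(13, 7) + (8, 13). λ = (13 - 7)/(8 - 13) ≡ 6/18 mod 23. 18⁻¹ ≡ 9 (mod 23), so λ ≡ 8.
  x = λ² - 13 - 8 = 64 - 21 ≡ 20; y = λ·(13 - 20) - 7 ≡ 6. → (20, 6)

(20, 6)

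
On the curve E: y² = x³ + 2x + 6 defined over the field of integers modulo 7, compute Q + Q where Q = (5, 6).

(4, 1)

tangent at (5, 6): λ = (3·5² + 2)/(2·6) ≡ 0/5. 5⁻¹ ≡ 3 (mod 7), so λ ≡ 0·3 ≡ 0.
  x = λ² - 5 - 5 = 0 - 10 ≡ 4; y = λ·(5 - 4) - 6 ≡ 1. → (4, 1)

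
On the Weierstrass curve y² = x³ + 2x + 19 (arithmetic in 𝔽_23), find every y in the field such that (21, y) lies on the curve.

x³ + 2x + 19 = 9322 ≡ 7 (mod 23).
7 is a non-residue mod 23; no y exists.

none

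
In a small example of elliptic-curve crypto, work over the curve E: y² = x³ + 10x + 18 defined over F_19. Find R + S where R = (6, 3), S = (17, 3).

(15, 16)

(6, 3) + (17, 3). λ = (3 - 3)/(17 - 6) ≡ 0/11 mod 19. 11⁻¹ ≡ 7 (mod 19), so λ ≡ 0.
  x = λ² - 6 - 17 = 0 - 23 ≡ 15; y = λ·(6 - 15) - 3 ≡ 16. → (15, 16)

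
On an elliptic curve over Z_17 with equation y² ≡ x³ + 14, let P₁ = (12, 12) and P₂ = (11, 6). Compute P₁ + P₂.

(12, 12) + (11, 6). λ = (6 - 12)/(11 - 12) ≡ 11/16 mod 17. 16⁻¹ ≡ 16 (mod 17) since 16·16 = 256 ≡ 1, so λ ≡ 6.
  x = λ² - 12 - 11 = 36 - 23 ≡ 13; y = λ·(12 - 13) - 12 ≡ 16. → (13, 16)

(13, 16)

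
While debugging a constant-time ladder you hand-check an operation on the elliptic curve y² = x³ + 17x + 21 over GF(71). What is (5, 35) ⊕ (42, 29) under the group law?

(5, 35) + (42, 29). λ = (29 - 35)/(42 - 5) ≡ 65/37 mod 71. 37⁻¹ ≡ 48 (mod 71), so λ ≡ 67.
  x = λ² - 5 - 42 = 4489 - 47 ≡ 40; y = λ·(5 - 40) - 35 ≡ 34. → (40, 34)

(40, 34)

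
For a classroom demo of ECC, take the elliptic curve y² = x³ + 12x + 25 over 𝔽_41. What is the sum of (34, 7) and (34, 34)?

The two points share x = 34 and their y-coordinates satisfy 7 + 34 ≡ 0 (mod 41), so they are inverses. Their sum is the point at infinity.

O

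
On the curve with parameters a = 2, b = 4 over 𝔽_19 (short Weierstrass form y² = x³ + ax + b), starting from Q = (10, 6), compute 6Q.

(8, 0)

Double-and-add on 6 = (110)₂. Start with Q = (10, 6) for the leading 1-bit.
double: tangent at (10, 6): λ = (3·10² + 2)/(2·6) ≡ 17/12. 12⁻¹ ≡ 8 (mod 19) since 12·8 = 96 ≡ 1, so λ ≡ 17·8 ≡ 3.
  x = λ² - 10 - 10 = 9 - 20 ≡ 8; y = λ·(10 - 8) - 6 ≡ 0. → (8, 0)
add Q: (8, 0) + (10, 6). λ = (6 - 0)/(10 - 8) ≡ 6/2 mod 19. 2⁻¹ ≡ 10 (mod 19), so λ ≡ 3.
  x = λ² - 8 - 10 = 9 - 18 ≡ 10; y = λ·(8 - 10) - 0 ≡ 13. → (10, 13)
double: tangent at (10, 13): λ = (3·10² + 2)/(2·13) ≡ 17/7. 7⁻¹ ≡ 11 (mod 19) since 7·11 = 77 ≡ 1, so λ ≡ 17·11 ≡ 16.
  x = λ² - 10 - 10 = 256 - 20 ≡ 8; y = λ·(10 - 8) - 13 ≡ 0. → (8, 0)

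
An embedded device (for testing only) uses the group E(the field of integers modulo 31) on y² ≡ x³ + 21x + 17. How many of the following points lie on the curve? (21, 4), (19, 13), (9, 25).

(21, 4): 4² ≡ 16, rhs ≡ 16 → on.
(19, 13): 13² ≡ 14, rhs ≡ 21 → off.
(9, 25): 25² ≡ 5, rhs ≡ 5 → on.

2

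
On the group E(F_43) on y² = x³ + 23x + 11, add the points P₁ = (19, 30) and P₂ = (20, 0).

(1, 32)

(19, 30) + (20, 0). λ = (0 - 30)/(20 - 19) ≡ 13/1 mod 43. 1⁻¹ ≡ 1 (mod 43), so λ ≡ 13.
  x = λ² - 19 - 20 = 169 - 39 ≡ 1; y = λ·(19 - 1) - 30 ≡ 32. → (1, 32)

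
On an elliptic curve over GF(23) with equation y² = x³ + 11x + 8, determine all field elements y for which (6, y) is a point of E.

x³ + 11x + 8 = 290 ≡ 14 (mod 23).
14 is a non-residue mod 23; no y exists.

none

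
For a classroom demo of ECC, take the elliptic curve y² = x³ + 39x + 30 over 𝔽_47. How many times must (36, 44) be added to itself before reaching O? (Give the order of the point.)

2P: tangent at (36, 44): λ = (3·36² + 39)/(2·44) ≡ 26/41. 41⁻¹ ≡ 39 (mod 47) since 41·39 = 1599 ≡ 1, so λ ≡ 26·39 ≡ 27.
  x = λ² - 36 - 36 = 729 - 72 ≡ 46; y = λ·(36 - 46) - 44 ≡ 15. → (46, 15)
3P: (46, 15) + (36, 44). λ = (44 - 15)/(36 - 46) ≡ 29/37 mod 47. 37⁻¹ ≡ 14 (mod 47), so λ ≡ 30.
  x = λ² - 46 - 36 = 900 - 82 ≡ 19; y = λ·(46 - 19) - 15 ≡ 43. → (19, 43)
4P: (19, 43) + (36, 44). λ = (44 - 43)/(36 - 19) ≡ 1/17 mod 47. 17⁻¹ ≡ 36 (mod 47) since 17·36 = 612 ≡ 1, so λ ≡ 36.
  x = λ² - 19 - 36 = 1296 - 55 ≡ 19; y = λ·(19 - 19) - 43 ≡ 4. → (19, 4)
5P: (19, 4) + (36, 44). λ = (44 - 4)/(36 - 19) ≡ 40/17 mod 47. 17⁻¹ ≡ 36 (mod 47), so λ ≡ 30.
  x = λ² - 19 - 36 = 900 - 55 ≡ 46; y = λ·(19 - 46) - 4 ≡ 32. → (46, 32)
6P: (46, 32) + (36, 44). λ = (44 - 32)/(36 - 46) ≡ 12/37 mod 47. 37⁻¹ ≡ 14 (mod 47), so λ ≡ 27.
  x = λ² - 46 - 36 = 729 - 82 ≡ 36; y = λ·(46 - 36) - 32 ≡ 3. → (36, 3)
7P: (36, 3) + (36, 44): same x and y₁ ≡ -y₂, so the sum is O.
7P = O, so the order is 7.

7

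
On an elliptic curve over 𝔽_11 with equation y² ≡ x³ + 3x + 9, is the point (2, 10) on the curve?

yes

y² = 10² ≡ 1; x³ + 3x + 9 = 23 ≡ 1 (mod 11). 1 = 1.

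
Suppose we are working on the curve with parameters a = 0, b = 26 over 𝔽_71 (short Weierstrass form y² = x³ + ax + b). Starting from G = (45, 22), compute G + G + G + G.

Repeated addition: build up to 4G.
2G: tangent at (45, 22): λ = (3·45² + 0)/(2·22) ≡ 40/44. 44⁻¹ ≡ 21 (mod 71) since 44·21 = 924 ≡ 1, so λ ≡ 40·21 ≡ 59.
  x = λ² - 45 - 45 = 3481 - 90 ≡ 54; y = λ·(45 - 54) - 22 ≡ 15. → (54, 15)
3G: (54, 15) + (45, 22). λ = (22 - 15)/(45 - 54) ≡ 7/62 mod 71. 62⁻¹ ≡ 63 (mod 71), so λ ≡ 15.
  x = λ² - 54 - 45 = 225 - 99 ≡ 55; y = λ·(54 - 55) - 15 ≡ 41. → (55, 41)
4G: (55, 41) + (45, 22). λ = (22 - 41)/(45 - 55) ≡ 52/61 mod 71. 61⁻¹ ≡ 7 (mod 71) since 61·7 = 427 ≡ 1, so λ ≡ 9.
  x = λ² - 55 - 45 = 81 - 100 ≡ 52; y = λ·(55 - 52) - 41 ≡ 57. → (52, 57)

(52, 57)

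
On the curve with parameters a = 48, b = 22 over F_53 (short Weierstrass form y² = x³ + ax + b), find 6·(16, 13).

Write Q = (16, 13).
Double-and-add on 6 = (110)₂. Start with Q = (16, 13) for the leading 1-bit.
double: tangent at (16, 13): λ = (3·16² + 48)/(2·13) ≡ 21/26. 26⁻¹ ≡ 51 (mod 53) since 26·51 = 1326 ≡ 1, so λ ≡ 21·51 ≡ 11.
  x = λ² - 16 - 16 = 121 - 32 ≡ 36; y = λ·(16 - 36) - 13 ≡ 32. → (36, 32)
add Q: (36, 32) + (16, 13). λ = (13 - 32)/(16 - 36) ≡ 34/33 mod 53. 33⁻¹ ≡ 45 (mod 53) since 33·45 = 1485 ≡ 1, so λ ≡ 46.
  x = λ² - 36 - 16 = 2116 - 52 ≡ 50; y = λ·(36 - 50) - 32 ≡ 13. → (50, 13)
double: tangent at (50, 13): λ = (3·50² + 48)/(2·13) ≡ 22/26. 26⁻¹ ≡ 51 (mod 53), so λ ≡ 22·51 ≡ 9.
  x = λ² - 50 - 50 = 81 - 100 ≡ 34; y = λ·(50 - 34) - 13 ≡ 25. → (34, 25)

(34, 25)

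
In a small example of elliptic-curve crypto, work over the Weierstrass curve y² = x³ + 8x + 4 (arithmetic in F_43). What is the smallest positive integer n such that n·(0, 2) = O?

7

2P: tangent at (0, 2): λ = (3·0² + 8)/(2·2) ≡ 8/4. 4⁻¹ ≡ 11 (mod 43) since 4·11 = 44 ≡ 1, so λ ≡ 8·11 ≡ 2.
  x = λ² - 0 - 0 = 4 - 0 ≡ 4; y = λ·(0 - 4) - 2 ≡ 33. → (4, 33)
3P: (4, 33) + (0, 2). λ = (2 - 33)/(0 - 4) ≡ 12/39 mod 43. 39⁻¹ ≡ 32 (mod 43), so λ ≡ 40.
  x = λ² - 4 - 0 = 1600 - 4 ≡ 5; y = λ·(4 - 5) - 33 ≡ 13. → (5, 13)
4P: (5, 13) + (0, 2). λ = (2 - 13)/(0 - 5) ≡ 32/38 mod 43. 38⁻¹ ≡ 17 (mod 43) since 38·17 = 646 ≡ 1, so λ ≡ 28.
  x = λ² - 5 - 0 = 784 - 5 ≡ 5; y = λ·(5 - 5) - 13 ≡ 30. → (5, 30)
5P: (5, 30) + (0, 2). λ = (2 - 30)/(0 - 5) ≡ 15/38 mod 43. 38⁻¹ ≡ 17 (mod 43) since 38·17 = 646 ≡ 1, so λ ≡ 40.
  x = λ² - 5 - 0 = 1600 - 5 ≡ 4; y = λ·(5 - 4) - 30 ≡ 10. → (4, 10)
6P: (4, 10) + (0, 2). λ = (2 - 10)/(0 - 4) ≡ 35/39 mod 43. 39⁻¹ ≡ 32 (mod 43) since 39·32 = 1248 ≡ 1, so λ ≡ 2.
  x = λ² - 4 - 0 = 4 - 4 ≡ 0; y = λ·(4 - 0) - 10 ≡ 41. → (0, 41)
7P: (0, 41) + (0, 2): same x and y₁ ≡ -y₂, so the sum is O.
7P = O, so the order is 7.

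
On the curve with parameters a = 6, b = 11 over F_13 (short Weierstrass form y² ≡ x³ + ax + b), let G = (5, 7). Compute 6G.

Double-and-add on 6 = (110)₂. Start with G = (5, 7) for the leading 1-bit.
double: tangent at (5, 7): λ = (3·5² + 6)/(2·7) ≡ 3/1. 1⁻¹ ≡ 1 (mod 13), so λ ≡ 3·1 ≡ 3.
  x = λ² - 5 - 5 = 9 - 10 ≡ 12; y = λ·(5 - 12) - 7 ≡ 11. → (12, 11)
add G: (12, 11) + (5, 7). λ = (7 - 11)/(5 - 12) ≡ 9/6 mod 13. 6⁻¹ ≡ 11 (mod 13), so λ ≡ 8.
  x = λ² - 12 - 5 = 64 - 17 ≡ 8; y = λ·(12 - 8) - 11 ≡ 8. → (8, 8)
double: tangent at (8, 8): λ = (3·8² + 6)/(2·8) ≡ 3/3. 3⁻¹ ≡ 9 (mod 13), so λ ≡ 3·9 ≡ 1.
  x = λ² - 8 - 8 = 1 - 16 ≡ 11; y = λ·(8 - 11) - 8 ≡ 2. → (11, 2)

(11, 2)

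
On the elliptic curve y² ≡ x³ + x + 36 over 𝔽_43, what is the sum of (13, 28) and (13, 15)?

The two points share x = 13 and their y-coordinates satisfy 28 + 15 ≡ 0 (mod 43), so they are inverses. Their sum is O.

O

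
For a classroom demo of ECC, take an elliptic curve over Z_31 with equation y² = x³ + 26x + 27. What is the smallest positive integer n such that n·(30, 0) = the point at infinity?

2P: (30, 0) + (30, 0): same x and y₁ ≡ -y₂, so the sum is the point at infinity.
2P = the point at infinity, so the order is 2.

2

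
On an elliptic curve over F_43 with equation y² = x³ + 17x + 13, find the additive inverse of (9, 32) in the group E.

-(9, 32) = (9, -32 mod 43) = (9, 11).

(9, 11)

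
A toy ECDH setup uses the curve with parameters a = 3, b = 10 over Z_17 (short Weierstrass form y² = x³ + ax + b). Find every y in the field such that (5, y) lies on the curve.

x³ + 3x + 10 = 150 ≡ 14 (mod 17).
14 is a non-residue mod 17; no y exists.

none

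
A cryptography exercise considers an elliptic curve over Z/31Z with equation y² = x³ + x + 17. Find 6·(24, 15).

Write P = (24, 15).
Double-and-add on 6 = (110)₂. Start with P = (24, 15) for the leading 1-bit.
double: tangent at (24, 15): λ = (3·24² + 1)/(2·15) ≡ 24/30. 30⁻¹ ≡ 30 (mod 31), so λ ≡ 24·30 ≡ 7.
  x = λ² - 24 - 24 = 49 - 48 ≡ 1; y = λ·(24 - 1) - 15 ≡ 22. → (1, 22)
add P: (1, 22) + (24, 15). λ = (15 - 22)/(24 - 1) ≡ 24/23 mod 31. 23⁻¹ ≡ 27 (mod 31), so λ ≡ 28.
  x = λ² - 1 - 24 = 784 - 25 ≡ 15; y = λ·(1 - 15) - 22 ≡ 20. → (15, 20)
double: tangent at (15, 20): λ = (3·15² + 1)/(2·20) ≡ 25/9. 9⁻¹ ≡ 7 (mod 31) since 9·7 = 63 ≡ 1, so λ ≡ 25·7 ≡ 20.
  x = λ² - 15 - 15 = 400 - 30 ≡ 29; y = λ·(15 - 29) - 20 ≡ 10. → (29, 10)

(29, 10)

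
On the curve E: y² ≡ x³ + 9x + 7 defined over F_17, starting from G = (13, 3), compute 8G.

Repeated addition: build up to 8G.
2G: tangent at (13, 3): λ = (3·13² + 9)/(2·3) ≡ 6/6. 6⁻¹ ≡ 3 (mod 17), so λ ≡ 6·3 ≡ 1.
  x = λ² - 13 - 13 = 1 - 26 ≡ 9; y = λ·(13 - 9) - 3 ≡ 1. → (9, 1)
3G: (9, 1) + (13, 3). λ = (3 - 1)/(13 - 9) ≡ 2/4 mod 17. 4⁻¹ ≡ 13 (mod 17), so λ ≡ 9.
  x = λ² - 9 - 13 = 81 - 22 ≡ 8; y = λ·(9 - 8) - 1 ≡ 8. → (8, 8)
4G: (8, 8) + (13, 3). λ = (3 - 8)/(13 - 8) ≡ 12/5 mod 17. 5⁻¹ ≡ 7 (mod 17), so λ ≡ 16.
  x = λ² - 8 - 13 = 256 - 21 ≡ 14; y = λ·(8 - 14) - 8 ≡ 15. → (14, 15)
5G: (14, 15) + (13, 3). λ = (3 - 15)/(13 - 14) ≡ 5/16 mod 17. 16⁻¹ ≡ 16 (mod 17) since 16·16 = 256 ≡ 1, so λ ≡ 12.
  x = λ² - 14 - 13 = 144 - 27 ≡ 15; y = λ·(14 - 15) - 15 ≡ 7. → (15, 7)
6G: (15, 7) + (13, 3). λ = (3 - 7)/(13 - 15) ≡ 13/15 mod 17. 15⁻¹ ≡ 8 (mod 17) since 15·8 = 120 ≡ 1, so λ ≡ 2.
  x = λ² - 15 - 13 = 4 - 28 ≡ 10; y = λ·(15 - 10) - 7 ≡ 3. → (10, 3)
7G: (10, 3) + (13, 3). λ = (3 - 3)/(13 - 10) ≡ 0/3 mod 17. 3⁻¹ ≡ 6 (mod 17), so λ ≡ 0.
  x = λ² - 10 - 13 = 0 - 23 ≡ 11; y = λ·(10 - 11) - 3 ≡ 14. → (11, 14)
8G: (11, 14) + (13, 3). λ = (3 - 14)/(13 - 11) ≡ 6/2 mod 17. 2⁻¹ ≡ 9 (mod 17) since 2·9 = 18 ≡ 1, so λ ≡ 3.
  x = λ² - 11 - 13 = 9 - 24 ≡ 2; y = λ·(11 - 2) - 14 ≡ 13. → (2, 13)

(2, 13)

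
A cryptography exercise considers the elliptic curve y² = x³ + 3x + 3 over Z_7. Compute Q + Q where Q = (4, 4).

(3, 5)

tangent at (4, 4): λ = (3·4² + 3)/(2·4) ≡ 2/1. 1⁻¹ ≡ 1 (mod 7), so λ ≡ 2·1 ≡ 2.
  x = λ² - 4 - 4 = 4 - 8 ≡ 3; y = λ·(4 - 3) - 4 ≡ 5. → (3, 5)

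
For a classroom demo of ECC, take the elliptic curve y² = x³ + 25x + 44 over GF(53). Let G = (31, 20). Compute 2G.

(33, 36)

tangent at (31, 20): λ = (3·31² + 25)/(2·20) ≡ 46/40. 40⁻¹ ≡ 4 (mod 53), so λ ≡ 46·4 ≡ 25.
  x = λ² - 31 - 31 = 625 - 62 ≡ 33; y = λ·(31 - 33) - 20 ≡ 36. → (33, 36)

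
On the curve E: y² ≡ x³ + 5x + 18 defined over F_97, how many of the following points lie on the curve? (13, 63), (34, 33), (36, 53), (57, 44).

(13, 63): 63² ≡ 89, rhs ≡ 49 → off.
(34, 33): 33² ≡ 22, rhs ≡ 13 → off.
(36, 53): 53² ≡ 93, rhs ≡ 3 → off.
(57, 44): 44² ≡ 93, rhs ≡ 32 → off.

0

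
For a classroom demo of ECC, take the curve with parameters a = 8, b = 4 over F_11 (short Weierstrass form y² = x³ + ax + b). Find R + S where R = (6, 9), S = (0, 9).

(6, 9) + (0, 9). λ = (9 - 9)/(0 - 6) ≡ 0/5 mod 11. 5⁻¹ ≡ 9 (mod 11), so λ ≡ 0.
  x = λ² - 6 - 0 = 0 - 6 ≡ 5; y = λ·(6 - 5) - 9 ≡ 2. → (5, 2)

(5, 2)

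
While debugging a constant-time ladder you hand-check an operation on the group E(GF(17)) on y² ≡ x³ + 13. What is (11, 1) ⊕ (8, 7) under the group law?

(11, 1) + (8, 7). λ = (7 - 1)/(8 - 11) ≡ 6/14 mod 17. 14⁻¹ ≡ 11 (mod 17), so λ ≡ 15.
  x = λ² - 11 - 8 = 225 - 19 ≡ 2; y = λ·(11 - 2) - 1 ≡ 15. → (2, 15)

(2, 15)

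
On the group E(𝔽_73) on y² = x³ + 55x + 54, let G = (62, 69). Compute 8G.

Double-and-add on 8 = (1000)₂. Start with G = (62, 69) for the leading 1-bit.
double: tangent at (62, 69): λ = (3·62² + 55)/(2·69) ≡ 53/65. 65⁻¹ ≡ 9 (mod 73), so λ ≡ 53·9 ≡ 39.
  x = λ² - 62 - 62 = 1521 - 124 ≡ 10; y = λ·(62 - 10) - 69 ≡ 61. → (10, 61)
double: tangent at (10, 61): λ = (3·10² + 55)/(2·61) ≡ 63/49. 49⁻¹ ≡ 3 (mod 73) since 49·3 = 147 ≡ 1, so λ ≡ 63·3 ≡ 43.
  x = λ² - 10 - 10 = 1849 - 20 ≡ 4; y = λ·(10 - 4) - 61 ≡ 51. → (4, 51)
double: tangent at (4, 51): λ = (3·4² + 55)/(2·51) ≡ 30/29. 29⁻¹ ≡ 68 (mod 73) since 29·68 = 1972 ≡ 1, so λ ≡ 30·68 ≡ 69.
  x = λ² - 4 - 4 = 4761 - 8 ≡ 8; y = λ·(4 - 8) - 51 ≡ 38. → (8, 38)

(8, 38)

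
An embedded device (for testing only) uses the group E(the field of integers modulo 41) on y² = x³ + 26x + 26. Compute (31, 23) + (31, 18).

O

The two points share x = 31 and their y-coordinates satisfy 23 + 18 ≡ 0 (mod 41), so they are inverses. Their sum is 𝒪.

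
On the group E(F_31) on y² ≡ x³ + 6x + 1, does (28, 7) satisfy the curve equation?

y² = 7² ≡ 18; x³ + 6x + 1 = 22121 ≡ 18 (mod 31). 18 = 18.

yes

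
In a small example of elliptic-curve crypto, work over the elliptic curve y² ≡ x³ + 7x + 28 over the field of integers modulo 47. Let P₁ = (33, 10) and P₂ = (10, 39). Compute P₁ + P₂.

(31, 12)

(33, 10) + (10, 39). λ = (39 - 10)/(10 - 33) ≡ 29/24 mod 47. 24⁻¹ ≡ 2 (mod 47), so λ ≡ 11.
  x = λ² - 33 - 10 = 121 - 43 ≡ 31; y = λ·(33 - 31) - 10 ≡ 12. → (31, 12)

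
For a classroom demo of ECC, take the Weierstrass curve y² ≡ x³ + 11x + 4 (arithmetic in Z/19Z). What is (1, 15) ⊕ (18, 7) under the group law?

(1, 15) + (18, 7). λ = (7 - 15)/(18 - 1) ≡ 11/17 mod 19. 17⁻¹ ≡ 9 (mod 19) since 17·9 = 153 ≡ 1, so λ ≡ 4.
  x = λ² - 1 - 18 = 16 - 19 ≡ 16; y = λ·(1 - 16) - 15 ≡ 1. → (16, 1)

(16, 1)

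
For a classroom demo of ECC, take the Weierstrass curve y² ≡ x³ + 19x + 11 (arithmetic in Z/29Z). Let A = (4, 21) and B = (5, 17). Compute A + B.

(4, 21) + (5, 17). λ = (17 - 21)/(5 - 4) ≡ 25/1 mod 29. 1⁻¹ ≡ 1 (mod 29) since 1·1 = 1 ≡ 1, so λ ≡ 25.
  x = λ² - 4 - 5 = 625 - 9 ≡ 7; y = λ·(4 - 7) - 21 ≡ 20. → (7, 20)

(7, 20)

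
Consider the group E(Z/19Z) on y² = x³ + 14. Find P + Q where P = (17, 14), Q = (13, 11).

(5, 14)

(17, 14) + (13, 11). λ = (11 - 14)/(13 - 17) ≡ 16/15 mod 19. 15⁻¹ ≡ 14 (mod 19) since 15·14 = 210 ≡ 1, so λ ≡ 15.
  x = λ² - 17 - 13 = 225 - 30 ≡ 5; y = λ·(17 - 5) - 14 ≡ 14. → (5, 14)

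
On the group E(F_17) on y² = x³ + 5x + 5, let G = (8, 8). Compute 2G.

(16, 4)

tangent at (8, 8): λ = (3·8² + 5)/(2·8) ≡ 10/16. 16⁻¹ ≡ 16 (mod 17), so λ ≡ 10·16 ≡ 7.
  x = λ² - 8 - 8 = 49 - 16 ≡ 16; y = λ·(8 - 16) - 8 ≡ 4. → (16, 4)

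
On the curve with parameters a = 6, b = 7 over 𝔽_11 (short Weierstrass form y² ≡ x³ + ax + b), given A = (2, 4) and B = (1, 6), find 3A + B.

First 3A:
Repeated addition: build up to 3A.
2A: tangent at (2, 4): λ = (3·2² + 6)/(2·4) ≡ 7/8. 8⁻¹ ≡ 7 (mod 11) since 8·7 = 56 ≡ 1, so λ ≡ 7·7 ≡ 5.
  x = λ² - 2 - 2 = 25 - 4 ≡ 10; y = λ·(2 - 10) - 4 ≡ 0. → (10, 0)
3A: (10, 0) + (2, 4). λ = (4 - 0)/(2 - 10) ≡ 4/3 mod 11. 3⁻¹ ≡ 4 (mod 11), so λ ≡ 5.
  x = λ² - 10 - 2 = 25 - 12 ≡ 2; y = λ·(10 - 2) - 0 ≡ 7. → (2, 7)
3A = (2, 7).
Finally 3A + B:
(2, 7) + (1, 6). λ = (6 - 7)/(1 - 2) ≡ 10/10 mod 11. 10⁻¹ ≡ 10 (mod 11) since 10·10 = 100 ≡ 1, so λ ≡ 1.
  x = λ² - 2 - 1 = 1 - 3 ≡ 9; y = λ·(2 - 9) - 7 ≡ 8. → (9, 8)

(9, 8)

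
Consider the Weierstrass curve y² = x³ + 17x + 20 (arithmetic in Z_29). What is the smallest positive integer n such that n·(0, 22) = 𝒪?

10

2P: tangent at (0, 22): λ = (3·0² + 17)/(2·22) ≡ 17/15. 15⁻¹ ≡ 2 (mod 29), so λ ≡ 17·2 ≡ 5.
  x = λ² - 0 - 0 = 25 - 0 ≡ 25; y = λ·(0 - 25) - 22 ≡ 27. → (25, 27)
3P: (25, 27) + (0, 22). λ = (22 - 27)/(0 - 25) ≡ 24/4 mod 29. 4⁻¹ ≡ 22 (mod 29) since 4·22 = 88 ≡ 1, so λ ≡ 6.
  x = λ² - 25 - 0 = 36 - 25 ≡ 11; y = λ·(25 - 11) - 27 ≡ 28. → (11, 28)
4P: (11, 28) + (0, 22). λ = (22 - 28)/(0 - 11) ≡ 23/18 mod 29. 18⁻¹ ≡ 21 (mod 29) since 18·21 = 378 ≡ 1, so λ ≡ 19.
  x = λ² - 11 - 0 = 361 - 11 ≡ 2; y = λ·(11 - 2) - 28 ≡ 27. → (2, 27)
5P: (2, 27) + (0, 22). λ = (22 - 27)/(0 - 2) ≡ 24/27 mod 29. 27⁻¹ ≡ 14 (mod 29) since 27·14 = 378 ≡ 1, so λ ≡ 17.
  x = λ² - 2 - 0 = 289 - 2 ≡ 26; y = λ·(2 - 26) - 27 ≡ 0. → (26, 0)
6P: (26, 0) + (0, 22). λ = (22 - 0)/(0 - 26) ≡ 22/3 mod 29. 3⁻¹ ≡ 10 (mod 29) since 3·10 = 30 ≡ 1, so λ ≡ 17.
  x = λ² - 26 - 0 = 289 - 26 ≡ 2; y = λ·(26 - 2) - 0 ≡ 2. → (2, 2)
7P: (2, 2) + (0, 22). λ = (22 - 2)/(0 - 2) ≡ 20/27 mod 29. 27⁻¹ ≡ 14 (mod 29), so λ ≡ 19.
  x = λ² - 2 - 0 = 361 - 2 ≡ 11; y = λ·(2 - 11) - 2 ≡ 1. → (11, 1)
8P: (11, 1) + (0, 22). λ = (22 - 1)/(0 - 11) ≡ 21/18 mod 29. 18⁻¹ ≡ 21 (mod 29) since 18·21 = 378 ≡ 1, so λ ≡ 6.
  x = λ² - 11 - 0 = 36 - 11 ≡ 25; y = λ·(11 - 25) - 1 ≡ 2. → (25, 2)
9P: (25, 2) + (0, 22). λ = (22 - 2)/(0 - 25) ≡ 20/4 mod 29. 4⁻¹ ≡ 22 (mod 29) since 4·22 = 88 ≡ 1, so λ ≡ 5.
  x = λ² - 25 - 0 = 25 - 25 ≡ 0; y = λ·(25 - 0) - 2 ≡ 7. → (0, 7)
10P: (0, 7) + (0, 22): same x and y₁ ≡ -y₂, so the sum is 𝒪.
10P = 𝒪, so the order is 10.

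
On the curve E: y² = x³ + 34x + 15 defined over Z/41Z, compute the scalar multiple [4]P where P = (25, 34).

(8, 26)

Repeated addition: build up to 4P.
2P: tangent at (25, 34): λ = (3·25² + 34)/(2·34) ≡ 23/27. 27⁻¹ ≡ 38 (mod 41), so λ ≡ 23·38 ≡ 13.
  x = λ² - 25 - 25 = 169 - 50 ≡ 37; y = λ·(25 - 37) - 34 ≡ 15. → (37, 15)
3P: (37, 15) + (25, 34). λ = (34 - 15)/(25 - 37) ≡ 19/29 mod 41. 29⁻¹ ≡ 17 (mod 41), so λ ≡ 36.
  x = λ² - 37 - 25 = 1296 - 62 ≡ 4; y = λ·(37 - 4) - 15 ≡ 25. → (4, 25)
4P: (4, 25) + (25, 34). λ = (34 - 25)/(25 - 4) ≡ 9/21 mod 41. 21⁻¹ ≡ 2 (mod 41), so λ ≡ 18.
  x = λ² - 4 - 25 = 324 - 29 ≡ 8; y = λ·(4 - 8) - 25 ≡ 26. → (8, 26)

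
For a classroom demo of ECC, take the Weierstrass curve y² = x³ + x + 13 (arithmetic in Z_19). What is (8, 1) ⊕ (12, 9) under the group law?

(8, 1) + (12, 9). λ = (9 - 1)/(12 - 8) ≡ 8/4 mod 19. 4⁻¹ ≡ 5 (mod 19), so λ ≡ 2.
  x = λ² - 8 - 12 = 4 - 20 ≡ 3; y = λ·(8 - 3) - 1 ≡ 9. → (3, 9)

(3, 9)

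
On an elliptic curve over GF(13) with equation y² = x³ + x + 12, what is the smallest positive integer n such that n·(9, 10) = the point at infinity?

9

2P: tangent at (9, 10): λ = (3·9² + 1)/(2·10) ≡ 10/7. 7⁻¹ ≡ 2 (mod 13), so λ ≡ 10·2 ≡ 7.
  x = λ² - 9 - 9 = 49 - 18 ≡ 5; y = λ·(9 - 5) - 10 ≡ 5. → (5, 5)
3P: (5, 5) + (9, 10). λ = (10 - 5)/(9 - 5) ≡ 5/4 mod 13. 4⁻¹ ≡ 10 (mod 13), so λ ≡ 11.
  x = λ² - 5 - 9 = 121 - 14 ≡ 3; y = λ·(5 - 3) - 5 ≡ 4. → (3, 4)
4P: (3, 4) + (9, 10). λ = (10 - 4)/(9 - 3) ≡ 6/6 mod 13. 6⁻¹ ≡ 11 (mod 13), so λ ≡ 1.
  x = λ² - 3 - 9 = 1 - 12 ≡ 2; y = λ·(3 - 2) - 4 ≡ 10. → (2, 10)
5P: (2, 10) + (9, 10). λ = (10 - 10)/(9 - 2) ≡ 0/7 mod 13. 7⁻¹ ≡ 2 (mod 13), so λ ≡ 0.
  x = λ² - 2 - 9 = 0 - 11 ≡ 2; y = λ·(2 - 2) - 10 ≡ 3. → (2, 3)
6P: (2, 3) + (9, 10). λ = (10 - 3)/(9 - 2) ≡ 7/7 mod 13. 7⁻¹ ≡ 2 (mod 13) since 7·2 = 14 ≡ 1, so λ ≡ 1.
  x = λ² - 2 - 9 = 1 - 11 ≡ 3; y = λ·(2 - 3) - 3 ≡ 9. → (3, 9)
7P: (3, 9) + (9, 10). λ = (10 - 9)/(9 - 3) ≡ 1/6 mod 13. 6⁻¹ ≡ 11 (mod 13), so λ ≡ 11.
  x = λ² - 3 - 9 = 121 - 12 ≡ 5; y = λ·(3 - 5) - 9 ≡ 8. → (5, 8)
8P: (5, 8) + (9, 10). λ = (10 - 8)/(9 - 5) ≡ 2/4 mod 13. 4⁻¹ ≡ 10 (mod 13) since 4·10 = 40 ≡ 1, so λ ≡ 7.
  x = λ² - 5 - 9 = 49 - 14 ≡ 9; y = λ·(5 - 9) - 8 ≡ 3. → (9, 3)
9P: (9, 3) + (9, 10): same x and y₁ ≡ -y₂, so the sum is the point at infinity.
9P = the point at infinity, so the order is 9.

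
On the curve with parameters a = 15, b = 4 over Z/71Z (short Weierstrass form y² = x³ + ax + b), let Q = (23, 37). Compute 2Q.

(45, 1)

tangent at (23, 37): λ = (3·23² + 15)/(2·37) ≡ 40/3. 3⁻¹ ≡ 24 (mod 71), so λ ≡ 40·24 ≡ 37.
  x = λ² - 23 - 23 = 1369 - 46 ≡ 45; y = λ·(23 - 45) - 37 ≡ 1. → (45, 1)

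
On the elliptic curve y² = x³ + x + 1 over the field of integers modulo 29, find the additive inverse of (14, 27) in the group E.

-(14, 27) = (14, -27 mod 29) = (14, 2).

(14, 2)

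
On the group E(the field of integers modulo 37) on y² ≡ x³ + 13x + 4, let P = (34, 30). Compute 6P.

(33, 31)

Double-and-add on 6 = (110)₂. Start with P = (34, 30) for the leading 1-bit.
double: tangent at (34, 30): λ = (3·34² + 13)/(2·30) ≡ 3/23. 23⁻¹ ≡ 29 (mod 37), so λ ≡ 3·29 ≡ 13.
  x = λ² - 34 - 34 = 169 - 68 ≡ 27; y = λ·(34 - 27) - 30 ≡ 24. → (27, 24)
add P: (27, 24) + (34, 30). λ = (30 - 24)/(34 - 27) ≡ 6/7 mod 37. 7⁻¹ ≡ 16 (mod 37), so λ ≡ 22.
  x = λ² - 27 - 34 = 484 - 61 ≡ 16; y = λ·(27 - 16) - 24 ≡ 33. → (16, 33)
double: tangent at (16, 33): λ = (3·16² + 13)/(2·33) ≡ 4/29. 29⁻¹ ≡ 23 (mod 37), so λ ≡ 4·23 ≡ 18.
  x = λ² - 16 - 16 = 324 - 32 ≡ 33; y = λ·(16 - 33) - 33 ≡ 31. → (33, 31)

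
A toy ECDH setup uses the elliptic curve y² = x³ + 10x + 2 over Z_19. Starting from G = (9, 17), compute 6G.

(2, 12)

Repeated addition: build up to 6G.
2G: tangent at (9, 17): λ = (3·9² + 10)/(2·17) ≡ 6/15. 15⁻¹ ≡ 14 (mod 19) since 15·14 = 210 ≡ 1, so λ ≡ 6·14 ≡ 8.
  x = λ² - 9 - 9 = 64 - 18 ≡ 8; y = λ·(9 - 8) - 17 ≡ 10. → (8, 10)
3G: (8, 10) + (9, 17). λ = (17 - 10)/(9 - 8) ≡ 7/1 mod 19. 1⁻¹ ≡ 1 (mod 19) since 1·1 = 1 ≡ 1, so λ ≡ 7.
  x = λ² - 8 - 9 = 49 - 17 ≡ 13; y = λ·(8 - 13) - 10 ≡ 12. → (13, 12)
4G: (13, 12) + (9, 17). λ = (17 - 12)/(9 - 13) ≡ 5/15 mod 19. 15⁻¹ ≡ 14 (mod 19) since 15·14 = 210 ≡ 1, so λ ≡ 13.
  x = λ² - 13 - 9 = 169 - 22 ≡ 14; y = λ·(13 - 14) - 12 ≡ 13. → (14, 13)
5G: (14, 13) + (9, 17). λ = (17 - 13)/(9 - 14) ≡ 4/14 mod 19. 14⁻¹ ≡ 15 (mod 19), so λ ≡ 3.
  x = λ² - 14 - 9 = 9 - 23 ≡ 5; y = λ·(14 - 5) - 13 ≡ 14. → (5, 14)
6G: (5, 14) + (9, 17). λ = (17 - 14)/(9 - 5) ≡ 3/4 mod 19. 4⁻¹ ≡ 5 (mod 19), so λ ≡ 15.
  x = λ² - 5 - 9 = 225 - 14 ≡ 2; y = λ·(5 - 2) - 14 ≡ 12. → (2, 12)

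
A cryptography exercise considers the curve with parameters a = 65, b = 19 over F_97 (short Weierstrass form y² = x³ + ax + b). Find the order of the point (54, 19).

9

2P: tangent at (54, 19): λ = (3·54² + 65)/(2·19) ≡ 83/38. 38⁻¹ ≡ 23 (mod 97), so λ ≡ 83·23 ≡ 66.
  x = λ² - 54 - 54 = 4356 - 108 ≡ 77; y = λ·(54 - 77) - 19 ≡ 15. → (77, 15)
3P: (77, 15) + (54, 19). λ = (19 - 15)/(54 - 77) ≡ 4/74 mod 97. 74⁻¹ ≡ 59 (mod 97), so λ ≡ 42.
  x = λ² - 77 - 54 = 1764 - 131 ≡ 81; y = λ·(77 - 81) - 15 ≡ 11. → (81, 11)
4P: (81, 11) + (54, 19). λ = (19 - 11)/(54 - 81) ≡ 8/70 mod 97. 70⁻¹ ≡ 79 (mod 97), so λ ≡ 50.
  x = λ² - 81 - 54 = 2500 - 135 ≡ 37; y = λ·(81 - 37) - 11 ≡ 55. → (37, 55)
5P: (37, 55) + (54, 19). λ = (19 - 55)/(54 - 37) ≡ 61/17 mod 97. 17⁻¹ ≡ 40 (mod 97) since 17·40 = 680 ≡ 1, so λ ≡ 15.
  x = λ² - 37 - 54 = 225 - 91 ≡ 37; y = λ·(37 - 37) - 55 ≡ 42. → (37, 42)
6P: (37, 42) + (54, 19). λ = (19 - 42)/(54 - 37) ≡ 74/17 mod 97. 17⁻¹ ≡ 40 (mod 97), so λ ≡ 50.
  x = λ² - 37 - 54 = 2500 - 91 ≡ 81; y = λ·(37 - 81) - 42 ≡ 86. → (81, 86)
7P: (81, 86) + (54, 19). λ = (19 - 86)/(54 - 81) ≡ 30/70 mod 97. 70⁻¹ ≡ 79 (mod 97), so λ ≡ 42.
  x = λ² - 81 - 54 = 1764 - 135 ≡ 77; y = λ·(81 - 77) - 86 ≡ 82. → (77, 82)
8P: (77, 82) + (54, 19). λ = (19 - 82)/(54 - 77) ≡ 34/74 mod 97. 74⁻¹ ≡ 59 (mod 97), so λ ≡ 66.
  x = λ² - 77 - 54 = 4356 - 131 ≡ 54; y = λ·(77 - 54) - 82 ≡ 78. → (54, 78)
9P: (54, 78) + (54, 19): same x and y₁ ≡ -y₂, so the sum is O.
9P = O, so the order is 9.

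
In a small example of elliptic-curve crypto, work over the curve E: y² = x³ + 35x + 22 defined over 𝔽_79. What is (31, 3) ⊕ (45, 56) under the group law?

(31, 3) + (45, 56). λ = (56 - 3)/(45 - 31) ≡ 53/14 mod 79. 14⁻¹ ≡ 17 (mod 79), so λ ≡ 32.
  x = λ² - 31 - 45 = 1024 - 76 ≡ 0; y = λ·(31 - 0) - 3 ≡ 41. → (0, 41)

(0, 41)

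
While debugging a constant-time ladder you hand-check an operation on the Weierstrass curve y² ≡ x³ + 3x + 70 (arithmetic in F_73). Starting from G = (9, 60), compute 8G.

(1, 72)

Double-and-add on 8 = (1000)₂. Start with G = (9, 60) for the leading 1-bit.
double: tangent at (9, 60): λ = (3·9² + 3)/(2·60) ≡ 27/47. 47⁻¹ ≡ 14 (mod 73) since 47·14 = 658 ≡ 1, so λ ≡ 27·14 ≡ 13.
  x = λ² - 9 - 9 = 169 - 18 ≡ 5; y = λ·(9 - 5) - 60 ≡ 65. → (5, 65)
double: tangent at (5, 65): λ = (3·5² + 3)/(2·65) ≡ 5/57. 57⁻¹ ≡ 41 (mod 73), so λ ≡ 5·41 ≡ 59.
  x = λ² - 5 - 5 = 3481 - 10 ≡ 40; y = λ·(5 - 40) - 65 ≡ 60. → (40, 60)
double: tangent at (40, 60): λ = (3·40² + 3)/(2·60) ≡ 58/47. 47⁻¹ ≡ 14 (mod 73) since 47·14 = 658 ≡ 1, so λ ≡ 58·14 ≡ 9.
  x = λ² - 40 - 40 = 81 - 80 ≡ 1; y = λ·(40 - 1) - 60 ≡ 72. → (1, 72)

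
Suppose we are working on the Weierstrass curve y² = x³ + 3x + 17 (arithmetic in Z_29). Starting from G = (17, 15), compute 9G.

(24, 14)

Double-and-add on 9 = (1001)₂. Start with G = (17, 15) for the leading 1-bit.
double: tangent at (17, 15): λ = (3·17² + 3)/(2·15) ≡ 0/1. 1⁻¹ ≡ 1 (mod 29) since 1·1 = 1 ≡ 1, so λ ≡ 0·1 ≡ 0.
  x = λ² - 17 - 17 = 0 - 34 ≡ 24; y = λ·(17 - 24) - 15 ≡ 14. → (24, 14)
double: tangent at (24, 14): λ = (3·24² + 3)/(2·14) ≡ 20/28. 28⁻¹ ≡ 28 (mod 29) since 28·28 = 784 ≡ 1, so λ ≡ 20·28 ≡ 9.
  x = λ² - 24 - 24 = 81 - 48 ≡ 4; y = λ·(24 - 4) - 14 ≡ 21. → (4, 21)
double: tangent at (4, 21): λ = (3·4² + 3)/(2·21) ≡ 22/13. 13⁻¹ ≡ 9 (mod 29), so λ ≡ 22·9 ≡ 24.
  x = λ² - 4 - 4 = 576 - 8 ≡ 17; y = λ·(4 - 17) - 21 ≡ 15. → (17, 15)
add G: tangent at (17, 15): λ = (3·17² + 3)/(2·15) ≡ 0/1. 1⁻¹ ≡ 1 (mod 29) since 1·1 = 1 ≡ 1, so λ ≡ 0·1 ≡ 0.
  x = λ² - 17 - 17 = 0 - 34 ≡ 24; y = λ·(17 - 24) - 15 ≡ 14. → (24, 14)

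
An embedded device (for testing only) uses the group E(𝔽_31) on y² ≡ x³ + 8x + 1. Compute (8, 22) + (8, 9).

The two points share x = 8 and their y-coordinates satisfy 22 + 9 ≡ 0 (mod 31), so they are inverses. Their sum is 𝒪.

O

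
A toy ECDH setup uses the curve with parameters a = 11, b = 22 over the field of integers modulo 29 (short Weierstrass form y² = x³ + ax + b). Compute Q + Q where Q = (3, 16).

tangent at (3, 16): λ = (3·3² + 11)/(2·16) ≡ 9/3. 3⁻¹ ≡ 10 (mod 29), so λ ≡ 9·10 ≡ 3.
  x = λ² - 3 - 3 = 9 - 6 ≡ 3; y = λ·(3 - 3) - 16 ≡ 13. → (3, 13)

(3, 13)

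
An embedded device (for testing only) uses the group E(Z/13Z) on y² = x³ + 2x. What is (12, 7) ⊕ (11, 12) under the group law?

(12, 7) + (11, 12). λ = (12 - 7)/(11 - 12) ≡ 5/12 mod 13. 12⁻¹ ≡ 12 (mod 13), so λ ≡ 8.
  x = λ² - 12 - 11 = 64 - 23 ≡ 2; y = λ·(12 - 2) - 7 ≡ 8. → (2, 8)

(2, 8)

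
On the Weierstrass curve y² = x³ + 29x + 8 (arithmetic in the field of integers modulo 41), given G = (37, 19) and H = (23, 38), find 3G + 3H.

First 3G:
Repeated addition: build up to 3G.
2G: tangent at (37, 19): λ = (3·37² + 29)/(2·19) ≡ 36/38. 38⁻¹ ≡ 27 (mod 41), so λ ≡ 36·27 ≡ 29.
  x = λ² - 37 - 37 = 841 - 74 ≡ 29; y = λ·(37 - 29) - 19 ≡ 8. → (29, 8)
3G: (29, 8) + (37, 19). λ = (19 - 8)/(37 - 29) ≡ 11/8 mod 41. 8⁻¹ ≡ 36 (mod 41) since 8·36 = 288 ≡ 1, so λ ≡ 27.
  x = λ² - 29 - 37 = 729 - 66 ≡ 7; y = λ·(29 - 7) - 8 ≡ 12. → (7, 12)
3G = (7, 12).
Next 3H:
Repeated addition: build up to 3H.
2H: tangent at (23, 38): λ = (3·23² + 29)/(2·38) ≡ 17/35. 35⁻¹ ≡ 34 (mod 41), so λ ≡ 17·34 ≡ 4.
  x = λ² - 23 - 23 = 16 - 46 ≡ 11; y = λ·(23 - 11) - 38 ≡ 10. → (11, 10)
3H: (11, 10) + (23, 38). λ = (38 - 10)/(23 - 11) ≡ 28/12 mod 41. 12⁻¹ ≡ 24 (mod 41), so λ ≡ 16.
  x = λ² - 11 - 23 = 256 - 34 ≡ 17; y = λ·(11 - 17) - 10 ≡ 17. → (17, 17)
3H = (17, 17).
Finally 3G + 3H:
(7, 12) + (17, 17). λ = (17 - 12)/(17 - 7) ≡ 5/10 mod 41. 10⁻¹ ≡ 37 (mod 41) since 10·37 = 370 ≡ 1, so λ ≡ 21.
  x = λ² - 7 - 17 = 441 - 24 ≡ 7; y = λ·(7 - 7) - 12 ≡ 29. → (7, 29)

(7, 29)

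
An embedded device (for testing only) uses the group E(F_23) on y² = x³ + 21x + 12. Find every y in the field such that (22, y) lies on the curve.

x³ + 21x + 12 = 11122 ≡ 13 (mod 23).
Square roots of 13 mod 23: 6 and 17 (since 6² = 36 ≡ 13).

6, 17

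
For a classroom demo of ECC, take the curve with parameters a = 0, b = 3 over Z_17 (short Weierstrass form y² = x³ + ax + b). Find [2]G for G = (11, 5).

tangent at (11, 5): λ = (3·11² + 0)/(2·5) ≡ 6/10. 10⁻¹ ≡ 12 (mod 17), so λ ≡ 6·12 ≡ 4.
  x = λ² - 11 - 11 = 16 - 22 ≡ 11; y = λ·(11 - 11) - 5 ≡ 12. → (11, 12)

(11, 12)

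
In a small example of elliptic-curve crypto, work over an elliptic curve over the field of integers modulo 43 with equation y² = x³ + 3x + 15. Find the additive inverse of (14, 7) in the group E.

(14, 36)

-(14, 7) = (14, -7 mod 43) = (14, 36).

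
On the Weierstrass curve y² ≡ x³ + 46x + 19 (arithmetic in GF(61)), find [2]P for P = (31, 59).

(41, 35)

tangent at (31, 59): λ = (3·31² + 46)/(2·59) ≡ 1/57. 57⁻¹ ≡ 15 (mod 61), so λ ≡ 1·15 ≡ 15.
  x = λ² - 31 - 31 = 225 - 62 ≡ 41; y = λ·(31 - 41) - 59 ≡ 35. → (41, 35)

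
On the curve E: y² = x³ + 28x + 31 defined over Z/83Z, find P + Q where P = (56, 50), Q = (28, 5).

(56, 50) + (28, 5). λ = (5 - 50)/(28 - 56) ≡ 38/55 mod 83. 55⁻¹ ≡ 80 (mod 83), so λ ≡ 52.
  x = λ² - 56 - 28 = 2704 - 84 ≡ 47; y = λ·(56 - 47) - 50 ≡ 3. → (47, 3)

(47, 3)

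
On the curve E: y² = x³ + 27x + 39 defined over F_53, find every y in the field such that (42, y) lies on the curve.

1, 52

x³ + 27x + 39 = 75261 ≡ 1 (mod 53).
Square roots of 1 mod 53: 1 and 52 (since 1² = 1 ≡ 1).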